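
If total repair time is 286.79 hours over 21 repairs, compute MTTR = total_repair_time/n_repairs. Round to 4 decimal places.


total_repair_time = 286.79
n_repairs = 21
MTTR = 286.79 / 21
MTTR = 13.6567

13.6567


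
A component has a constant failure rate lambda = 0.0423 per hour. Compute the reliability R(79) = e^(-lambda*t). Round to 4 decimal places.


lambda = 0.0423
t = 79
lambda * t = 3.3417
R(t) = e^(-3.3417)
R(t) = 0.0354

0.0354


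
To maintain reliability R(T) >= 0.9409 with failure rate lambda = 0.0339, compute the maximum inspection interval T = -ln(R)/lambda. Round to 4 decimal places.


R_target = 0.9409
lambda = 0.0339
-ln(0.9409) = 0.0609
T = 0.0609 / 0.0339
T = 1.797

1.797


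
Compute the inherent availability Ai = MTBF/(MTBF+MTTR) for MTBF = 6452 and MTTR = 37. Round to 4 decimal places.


MTBF = 6452
MTTR = 37
MTBF + MTTR = 6489
Ai = 6452 / 6489
Ai = 0.9943

0.9943


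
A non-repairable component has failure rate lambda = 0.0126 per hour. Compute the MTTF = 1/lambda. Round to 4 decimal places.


lambda = 0.0126
MTTF = 1 / 0.0126
MTTF = 79.3651

79.3651


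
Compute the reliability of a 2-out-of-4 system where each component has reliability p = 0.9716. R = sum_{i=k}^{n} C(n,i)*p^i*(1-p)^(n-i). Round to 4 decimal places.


k = 2, n = 4, p = 0.9716
i=2: C(4,2)=6 * 0.9716^2 * 0.0284^2 = 0.0046
i=3: C(4,3)=4 * 0.9716^3 * 0.0284^1 = 0.1042
i=4: C(4,4)=1 * 0.9716^4 * 0.0284^0 = 0.8911
R = sum of terms = 0.9999

0.9999


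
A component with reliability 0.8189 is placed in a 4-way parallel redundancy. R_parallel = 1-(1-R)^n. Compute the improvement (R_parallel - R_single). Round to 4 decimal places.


R_single = 0.8189, n = 4
1 - R_single = 0.1811
(1 - R_single)^n = 0.1811^4 = 0.0011
R_parallel = 1 - 0.0011 = 0.9989
Improvement = 0.9989 - 0.8189
Improvement = 0.18

0.18


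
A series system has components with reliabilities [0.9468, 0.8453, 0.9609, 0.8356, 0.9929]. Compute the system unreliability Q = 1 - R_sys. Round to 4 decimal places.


Components: [0.9468, 0.8453, 0.9609, 0.8356, 0.9929]
After component 1: product = 0.9468
After component 2: product = 0.8003
After component 3: product = 0.769
After component 4: product = 0.6426
After component 5: product = 0.638
R_sys = 0.638
Q = 1 - 0.638 = 0.362

0.362


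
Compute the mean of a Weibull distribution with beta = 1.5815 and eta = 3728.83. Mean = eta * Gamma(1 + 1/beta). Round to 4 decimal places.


beta = 1.5815, eta = 3728.83
1/beta = 0.6323
1 + 1/beta = 1.6323
Gamma(1.6323) = 0.8976
Mean = 3728.83 * 0.8976
Mean = 3346.8502

3346.8502


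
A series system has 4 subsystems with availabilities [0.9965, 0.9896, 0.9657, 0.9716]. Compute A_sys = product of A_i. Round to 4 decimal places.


Subsystems: [0.9965, 0.9896, 0.9657, 0.9716]
After subsystem 1 (A=0.9965): product = 0.9965
After subsystem 2 (A=0.9896): product = 0.9861
After subsystem 3 (A=0.9657): product = 0.9523
After subsystem 4 (A=0.9716): product = 0.9253
A_sys = 0.9253

0.9253


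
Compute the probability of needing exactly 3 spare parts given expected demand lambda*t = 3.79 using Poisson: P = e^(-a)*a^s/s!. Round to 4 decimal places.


a = 3.79, s = 3
e^(-a) = e^(-3.79) = 0.0226
a^s = 3.79^3 = 54.4399
s! = 6
P = 0.0226 * 54.4399 / 6
P = 0.205

0.205


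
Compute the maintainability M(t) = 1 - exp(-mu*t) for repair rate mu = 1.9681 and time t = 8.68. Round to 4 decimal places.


mu = 1.9681, t = 8.68
mu * t = 1.9681 * 8.68 = 17.0831
exp(-17.0831) = 0.0
M(t) = 1 - 0.0
M(t) = 1.0

1.0


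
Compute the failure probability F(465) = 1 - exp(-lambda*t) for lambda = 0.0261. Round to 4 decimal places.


lambda = 0.0261, t = 465
lambda * t = 12.1365
exp(-12.1365) = 0.0
F(t) = 1 - 0.0
F(t) = 1.0

1.0


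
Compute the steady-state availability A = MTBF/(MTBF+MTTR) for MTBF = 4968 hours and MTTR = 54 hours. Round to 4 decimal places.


MTBF = 4968
MTTR = 54
MTBF + MTTR = 5022
A = 4968 / 5022
A = 0.9892

0.9892


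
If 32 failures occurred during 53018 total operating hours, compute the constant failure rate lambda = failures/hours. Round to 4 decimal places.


failures = 32
total_hours = 53018
lambda = 32 / 53018
lambda = 0.0006

0.0006


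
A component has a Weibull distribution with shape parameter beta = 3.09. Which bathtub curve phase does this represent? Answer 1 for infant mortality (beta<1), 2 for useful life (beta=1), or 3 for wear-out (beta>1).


beta = 3.09
Compare beta to 1:
beta < 1 => infant mortality (phase 1)
beta = 1 => useful life (phase 2)
beta > 1 => wear-out (phase 3)
Since beta = 3.09, this is wear-out (increasing failure rate)
Phase = 3

3


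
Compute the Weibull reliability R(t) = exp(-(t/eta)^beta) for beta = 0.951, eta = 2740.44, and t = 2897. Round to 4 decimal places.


beta = 0.951, eta = 2740.44, t = 2897
t/eta = 2897 / 2740.44 = 1.0571
(t/eta)^beta = 1.0571^0.951 = 1.0543
R(t) = exp(-1.0543)
R(t) = 0.3485

0.3485


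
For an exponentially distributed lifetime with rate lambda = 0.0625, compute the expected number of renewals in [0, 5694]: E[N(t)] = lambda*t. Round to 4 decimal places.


lambda = 0.0625
t = 5694
E[N(t)] = lambda * t
E[N(t)] = 0.0625 * 5694
E[N(t)] = 355.875

355.875


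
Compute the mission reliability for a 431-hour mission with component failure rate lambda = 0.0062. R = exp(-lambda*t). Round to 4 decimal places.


lambda = 0.0062
mission_time = 431
lambda * t = 0.0062 * 431 = 2.6722
R = exp(-2.6722)
R = 0.0691

0.0691


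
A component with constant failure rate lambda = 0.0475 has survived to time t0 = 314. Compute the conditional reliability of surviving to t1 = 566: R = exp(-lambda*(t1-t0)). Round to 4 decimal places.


lambda = 0.0475
t0 = 314, t1 = 566
t1 - t0 = 252
lambda * (t1-t0) = 0.0475 * 252 = 11.97
R = exp(-11.97)
R = 0.0

0.0


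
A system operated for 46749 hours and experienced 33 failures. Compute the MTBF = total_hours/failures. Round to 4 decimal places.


total_hours = 46749
failures = 33
MTBF = 46749 / 33
MTBF = 1416.6364

1416.6364


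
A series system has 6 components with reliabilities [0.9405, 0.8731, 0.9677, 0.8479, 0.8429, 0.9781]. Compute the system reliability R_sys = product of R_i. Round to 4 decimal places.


Components: [0.9405, 0.8731, 0.9677, 0.8479, 0.8429, 0.9781]
After component 1 (R=0.9405): product = 0.9405
After component 2 (R=0.8731): product = 0.8212
After component 3 (R=0.9677): product = 0.7946
After component 4 (R=0.8479): product = 0.6738
After component 5 (R=0.8429): product = 0.5679
After component 6 (R=0.9781): product = 0.5555
R_sys = 0.5555

0.5555


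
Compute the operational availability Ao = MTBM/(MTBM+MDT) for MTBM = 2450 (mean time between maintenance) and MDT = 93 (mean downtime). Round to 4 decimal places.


MTBM = 2450
MDT = 93
MTBM + MDT = 2543
Ao = 2450 / 2543
Ao = 0.9634

0.9634


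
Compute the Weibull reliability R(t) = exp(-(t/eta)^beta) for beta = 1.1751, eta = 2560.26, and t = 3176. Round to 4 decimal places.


beta = 1.1751, eta = 2560.26, t = 3176
t/eta = 3176 / 2560.26 = 1.2405
(t/eta)^beta = 1.2405^1.1751 = 1.2882
R(t) = exp(-1.2882)
R(t) = 0.2758

0.2758


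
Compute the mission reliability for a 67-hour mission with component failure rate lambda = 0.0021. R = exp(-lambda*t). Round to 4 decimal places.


lambda = 0.0021
mission_time = 67
lambda * t = 0.0021 * 67 = 0.1407
R = exp(-0.1407)
R = 0.8687

0.8687


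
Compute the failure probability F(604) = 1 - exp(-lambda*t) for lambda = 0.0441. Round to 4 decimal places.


lambda = 0.0441, t = 604
lambda * t = 26.6364
exp(-26.6364) = 0.0
F(t) = 1 - 0.0
F(t) = 1.0

1.0


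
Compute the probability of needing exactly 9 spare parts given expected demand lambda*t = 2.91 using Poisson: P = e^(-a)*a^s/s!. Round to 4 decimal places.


a = 2.91, s = 9
e^(-a) = e^(-2.91) = 0.0545
a^s = 2.91^9 = 14963.6279
s! = 362880
P = 0.0545 * 14963.6279 / 362880
P = 0.0022

0.0022


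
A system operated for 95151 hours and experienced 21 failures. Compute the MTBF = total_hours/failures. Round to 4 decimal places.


total_hours = 95151
failures = 21
MTBF = 95151 / 21
MTBF = 4531.0

4531.0


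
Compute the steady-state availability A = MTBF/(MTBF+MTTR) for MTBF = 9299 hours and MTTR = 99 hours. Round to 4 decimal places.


MTBF = 9299
MTTR = 99
MTBF + MTTR = 9398
A = 9299 / 9398
A = 0.9895

0.9895


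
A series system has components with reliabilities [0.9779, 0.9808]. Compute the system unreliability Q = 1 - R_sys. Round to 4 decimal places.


Components: [0.9779, 0.9808]
After component 1: product = 0.9779
After component 2: product = 0.9591
R_sys = 0.9591
Q = 1 - 0.9591 = 0.0409

0.0409


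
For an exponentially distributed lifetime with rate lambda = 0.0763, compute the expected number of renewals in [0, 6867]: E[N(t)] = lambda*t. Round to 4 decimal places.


lambda = 0.0763
t = 6867
E[N(t)] = lambda * t
E[N(t)] = 0.0763 * 6867
E[N(t)] = 523.9521

523.9521


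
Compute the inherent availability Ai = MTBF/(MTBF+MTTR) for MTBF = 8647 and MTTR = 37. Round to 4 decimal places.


MTBF = 8647
MTTR = 37
MTBF + MTTR = 8684
Ai = 8647 / 8684
Ai = 0.9957

0.9957


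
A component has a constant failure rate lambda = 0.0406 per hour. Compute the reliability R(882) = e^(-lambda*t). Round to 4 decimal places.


lambda = 0.0406
t = 882
lambda * t = 35.8092
R(t) = e^(-35.8092)
R(t) = 0.0

0.0


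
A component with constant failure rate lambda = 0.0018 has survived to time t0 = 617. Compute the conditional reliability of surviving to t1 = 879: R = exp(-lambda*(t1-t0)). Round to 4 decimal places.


lambda = 0.0018
t0 = 617, t1 = 879
t1 - t0 = 262
lambda * (t1-t0) = 0.0018 * 262 = 0.4716
R = exp(-0.4716)
R = 0.624

0.624


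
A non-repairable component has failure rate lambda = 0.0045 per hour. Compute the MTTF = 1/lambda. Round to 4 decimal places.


lambda = 0.0045
MTTF = 1 / 0.0045
MTTF = 222.2222

222.2222


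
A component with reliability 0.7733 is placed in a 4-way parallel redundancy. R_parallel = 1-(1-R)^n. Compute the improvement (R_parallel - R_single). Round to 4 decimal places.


R_single = 0.7733, n = 4
1 - R_single = 0.2267
(1 - R_single)^n = 0.2267^4 = 0.0026
R_parallel = 1 - 0.0026 = 0.9974
Improvement = 0.9974 - 0.7733
Improvement = 0.2241

0.2241


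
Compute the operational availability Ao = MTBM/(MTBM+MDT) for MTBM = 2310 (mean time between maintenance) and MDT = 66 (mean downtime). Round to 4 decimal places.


MTBM = 2310
MDT = 66
MTBM + MDT = 2376
Ao = 2310 / 2376
Ao = 0.9722

0.9722


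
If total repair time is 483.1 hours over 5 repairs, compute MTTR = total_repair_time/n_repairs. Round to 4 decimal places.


total_repair_time = 483.1
n_repairs = 5
MTTR = 483.1 / 5
MTTR = 96.62

96.62


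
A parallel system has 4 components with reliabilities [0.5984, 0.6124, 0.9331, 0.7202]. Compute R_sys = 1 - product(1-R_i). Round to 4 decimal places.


Components: [0.5984, 0.6124, 0.9331, 0.7202]
(1 - 0.5984) = 0.4016, running product = 0.4016
(1 - 0.6124) = 0.3876, running product = 0.1557
(1 - 0.9331) = 0.0669, running product = 0.0104
(1 - 0.7202) = 0.2798, running product = 0.0029
Product of (1-R_i) = 0.0029
R_sys = 1 - 0.0029 = 0.9971

0.9971


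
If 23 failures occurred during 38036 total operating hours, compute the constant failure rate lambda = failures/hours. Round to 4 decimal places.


failures = 23
total_hours = 38036
lambda = 23 / 38036
lambda = 0.0006

0.0006


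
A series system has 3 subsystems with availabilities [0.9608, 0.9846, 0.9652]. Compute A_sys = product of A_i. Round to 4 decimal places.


Subsystems: [0.9608, 0.9846, 0.9652]
After subsystem 1 (A=0.9608): product = 0.9608
After subsystem 2 (A=0.9846): product = 0.946
After subsystem 3 (A=0.9652): product = 0.9131
A_sys = 0.9131

0.9131


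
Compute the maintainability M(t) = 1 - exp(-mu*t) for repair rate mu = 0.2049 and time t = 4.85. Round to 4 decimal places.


mu = 0.2049, t = 4.85
mu * t = 0.2049 * 4.85 = 0.9938
exp(-0.9938) = 0.3702
M(t) = 1 - 0.3702
M(t) = 0.6298

0.6298


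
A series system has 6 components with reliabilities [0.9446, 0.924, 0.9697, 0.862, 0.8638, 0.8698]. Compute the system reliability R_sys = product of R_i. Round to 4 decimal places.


Components: [0.9446, 0.924, 0.9697, 0.862, 0.8638, 0.8698]
After component 1 (R=0.9446): product = 0.9446
After component 2 (R=0.924): product = 0.8728
After component 3 (R=0.9697): product = 0.8464
After component 4 (R=0.862): product = 0.7296
After component 5 (R=0.8638): product = 0.6302
After component 6 (R=0.8698): product = 0.5481
R_sys = 0.5481

0.5481


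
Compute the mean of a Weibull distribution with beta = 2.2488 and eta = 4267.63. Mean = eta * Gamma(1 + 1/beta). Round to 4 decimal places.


beta = 2.2488, eta = 4267.63
1/beta = 0.4447
1 + 1/beta = 1.4447
Gamma(1.4447) = 0.8857
Mean = 4267.63 * 0.8857
Mean = 3779.9549

3779.9549


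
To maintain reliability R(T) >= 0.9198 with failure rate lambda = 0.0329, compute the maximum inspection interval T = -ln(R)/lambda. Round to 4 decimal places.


R_target = 0.9198
lambda = 0.0329
-ln(0.9198) = 0.0836
T = 0.0836 / 0.0329
T = 2.541

2.541


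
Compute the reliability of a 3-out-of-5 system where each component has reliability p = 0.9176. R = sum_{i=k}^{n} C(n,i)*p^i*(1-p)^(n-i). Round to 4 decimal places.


k = 3, n = 5, p = 0.9176
i=3: C(5,3)=10 * 0.9176^3 * 0.0824^2 = 0.0525
i=4: C(5,4)=5 * 0.9176^4 * 0.0824^1 = 0.2921
i=5: C(5,5)=1 * 0.9176^5 * 0.0824^0 = 0.6505
R = sum of terms = 0.9951

0.9951


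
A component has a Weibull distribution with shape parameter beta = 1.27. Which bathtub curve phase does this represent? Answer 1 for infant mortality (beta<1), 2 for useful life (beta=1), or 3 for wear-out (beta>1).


beta = 1.27
Compare beta to 1:
beta < 1 => infant mortality (phase 1)
beta = 1 => useful life (phase 2)
beta > 1 => wear-out (phase 3)
Since beta = 1.27, this is wear-out (increasing failure rate)
Phase = 3

3


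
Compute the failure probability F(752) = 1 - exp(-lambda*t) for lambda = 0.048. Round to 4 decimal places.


lambda = 0.048, t = 752
lambda * t = 36.096
exp(-36.096) = 0.0
F(t) = 1 - 0.0
F(t) = 1.0

1.0


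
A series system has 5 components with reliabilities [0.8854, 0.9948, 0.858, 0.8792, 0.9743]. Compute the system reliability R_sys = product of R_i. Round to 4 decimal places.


Components: [0.8854, 0.9948, 0.858, 0.8792, 0.9743]
After component 1 (R=0.8854): product = 0.8854
After component 2 (R=0.9948): product = 0.8808
After component 3 (R=0.858): product = 0.7557
After component 4 (R=0.8792): product = 0.6644
After component 5 (R=0.9743): product = 0.6474
R_sys = 0.6474

0.6474


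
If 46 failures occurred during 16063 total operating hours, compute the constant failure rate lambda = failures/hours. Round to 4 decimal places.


failures = 46
total_hours = 16063
lambda = 46 / 16063
lambda = 0.0029

0.0029


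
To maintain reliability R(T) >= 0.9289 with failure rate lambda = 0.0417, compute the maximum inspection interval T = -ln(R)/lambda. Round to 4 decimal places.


R_target = 0.9289
lambda = 0.0417
-ln(0.9289) = 0.0738
T = 0.0738 / 0.0417
T = 1.7687

1.7687


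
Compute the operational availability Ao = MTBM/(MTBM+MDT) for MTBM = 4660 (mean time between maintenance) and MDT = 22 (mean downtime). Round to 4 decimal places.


MTBM = 4660
MDT = 22
MTBM + MDT = 4682
Ao = 4660 / 4682
Ao = 0.9953

0.9953


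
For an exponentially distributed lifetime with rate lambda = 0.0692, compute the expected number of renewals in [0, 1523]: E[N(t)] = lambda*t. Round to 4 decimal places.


lambda = 0.0692
t = 1523
E[N(t)] = lambda * t
E[N(t)] = 0.0692 * 1523
E[N(t)] = 105.3916

105.3916


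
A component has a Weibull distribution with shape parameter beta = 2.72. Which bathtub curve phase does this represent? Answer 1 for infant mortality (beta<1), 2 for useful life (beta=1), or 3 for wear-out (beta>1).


beta = 2.72
Compare beta to 1:
beta < 1 => infant mortality (phase 1)
beta = 1 => useful life (phase 2)
beta > 1 => wear-out (phase 3)
Since beta = 2.72, this is wear-out (increasing failure rate)
Phase = 3

3


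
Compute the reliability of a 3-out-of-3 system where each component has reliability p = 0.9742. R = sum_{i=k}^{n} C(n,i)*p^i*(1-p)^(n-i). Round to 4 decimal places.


k = 3, n = 3, p = 0.9742
i=3: C(3,3)=1 * 0.9742^3 * 0.0258^0 = 0.9246
R = sum of terms = 0.9246

0.9246


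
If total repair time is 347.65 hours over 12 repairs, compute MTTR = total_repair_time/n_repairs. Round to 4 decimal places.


total_repair_time = 347.65
n_repairs = 12
MTTR = 347.65 / 12
MTTR = 28.9708

28.9708


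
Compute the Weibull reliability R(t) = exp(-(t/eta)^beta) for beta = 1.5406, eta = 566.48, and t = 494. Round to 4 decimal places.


beta = 1.5406, eta = 566.48, t = 494
t/eta = 494 / 566.48 = 0.8721
(t/eta)^beta = 0.8721^1.5406 = 0.8098
R(t) = exp(-0.8098)
R(t) = 0.4449

0.4449


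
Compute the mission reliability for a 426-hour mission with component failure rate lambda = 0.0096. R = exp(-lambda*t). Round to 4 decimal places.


lambda = 0.0096
mission_time = 426
lambda * t = 0.0096 * 426 = 4.0896
R = exp(-4.0896)
R = 0.0167

0.0167


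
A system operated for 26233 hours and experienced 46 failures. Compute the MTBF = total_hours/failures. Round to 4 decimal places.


total_hours = 26233
failures = 46
MTBF = 26233 / 46
MTBF = 570.2826

570.2826


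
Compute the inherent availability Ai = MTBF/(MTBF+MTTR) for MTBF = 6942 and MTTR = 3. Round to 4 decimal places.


MTBF = 6942
MTTR = 3
MTBF + MTTR = 6945
Ai = 6942 / 6945
Ai = 0.9996

0.9996


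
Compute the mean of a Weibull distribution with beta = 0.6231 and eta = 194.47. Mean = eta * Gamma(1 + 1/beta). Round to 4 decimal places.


beta = 0.6231, eta = 194.47
1/beta = 1.6049
1 + 1/beta = 2.6049
Gamma(2.6049) = 1.4349
Mean = 194.47 * 1.4349
Mean = 279.0412

279.0412


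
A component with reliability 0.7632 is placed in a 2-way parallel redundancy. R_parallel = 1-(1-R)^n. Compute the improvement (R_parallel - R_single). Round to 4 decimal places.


R_single = 0.7632, n = 2
1 - R_single = 0.2368
(1 - R_single)^n = 0.2368^2 = 0.0561
R_parallel = 1 - 0.0561 = 0.9439
Improvement = 0.9439 - 0.7632
Improvement = 0.1807

0.1807


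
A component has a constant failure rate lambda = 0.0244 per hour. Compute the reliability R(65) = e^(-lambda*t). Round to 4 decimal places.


lambda = 0.0244
t = 65
lambda * t = 1.586
R(t) = e^(-1.586)
R(t) = 0.2047

0.2047


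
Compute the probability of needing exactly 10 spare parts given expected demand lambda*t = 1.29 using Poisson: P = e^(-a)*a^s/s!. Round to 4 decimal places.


a = 1.29, s = 10
e^(-a) = e^(-1.29) = 0.2753
a^s = 1.29^10 = 12.7614
s! = 3628800
P = 0.2753 * 12.7614 / 3628800
P = 0.0

0.0


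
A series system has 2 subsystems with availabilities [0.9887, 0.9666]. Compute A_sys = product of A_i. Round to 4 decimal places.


Subsystems: [0.9887, 0.9666]
After subsystem 1 (A=0.9887): product = 0.9887
After subsystem 2 (A=0.9666): product = 0.9557
A_sys = 0.9557

0.9557


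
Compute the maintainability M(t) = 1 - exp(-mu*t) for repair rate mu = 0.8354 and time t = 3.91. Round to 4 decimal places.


mu = 0.8354, t = 3.91
mu * t = 0.8354 * 3.91 = 3.2664
exp(-3.2664) = 0.0381
M(t) = 1 - 0.0381
M(t) = 0.9619

0.9619


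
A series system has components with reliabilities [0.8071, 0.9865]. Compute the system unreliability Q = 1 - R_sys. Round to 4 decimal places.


Components: [0.8071, 0.9865]
After component 1: product = 0.8071
After component 2: product = 0.7962
R_sys = 0.7962
Q = 1 - 0.7962 = 0.2038

0.2038


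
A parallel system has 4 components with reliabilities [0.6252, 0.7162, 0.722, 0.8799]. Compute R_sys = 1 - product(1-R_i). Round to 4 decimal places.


Components: [0.6252, 0.7162, 0.722, 0.8799]
(1 - 0.6252) = 0.3748, running product = 0.3748
(1 - 0.7162) = 0.2838, running product = 0.1064
(1 - 0.722) = 0.278, running product = 0.0296
(1 - 0.8799) = 0.1201, running product = 0.0036
Product of (1-R_i) = 0.0036
R_sys = 1 - 0.0036 = 0.9964

0.9964


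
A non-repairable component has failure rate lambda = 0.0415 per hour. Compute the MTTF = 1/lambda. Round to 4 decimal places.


lambda = 0.0415
MTTF = 1 / 0.0415
MTTF = 24.0964

24.0964


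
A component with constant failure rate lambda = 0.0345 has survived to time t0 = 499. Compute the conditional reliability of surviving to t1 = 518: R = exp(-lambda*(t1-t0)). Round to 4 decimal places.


lambda = 0.0345
t0 = 499, t1 = 518
t1 - t0 = 19
lambda * (t1-t0) = 0.0345 * 19 = 0.6555
R = exp(-0.6555)
R = 0.5192

0.5192


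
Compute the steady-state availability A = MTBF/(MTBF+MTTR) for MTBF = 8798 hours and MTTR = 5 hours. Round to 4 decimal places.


MTBF = 8798
MTTR = 5
MTBF + MTTR = 8803
A = 8798 / 8803
A = 0.9994

0.9994


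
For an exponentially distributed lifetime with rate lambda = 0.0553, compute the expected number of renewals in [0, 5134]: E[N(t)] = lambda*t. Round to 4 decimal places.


lambda = 0.0553
t = 5134
E[N(t)] = lambda * t
E[N(t)] = 0.0553 * 5134
E[N(t)] = 283.9102

283.9102


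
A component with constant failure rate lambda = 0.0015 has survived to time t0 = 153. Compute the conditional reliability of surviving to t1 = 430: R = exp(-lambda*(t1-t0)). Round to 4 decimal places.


lambda = 0.0015
t0 = 153, t1 = 430
t1 - t0 = 277
lambda * (t1-t0) = 0.0015 * 277 = 0.4155
R = exp(-0.4155)
R = 0.66

0.66


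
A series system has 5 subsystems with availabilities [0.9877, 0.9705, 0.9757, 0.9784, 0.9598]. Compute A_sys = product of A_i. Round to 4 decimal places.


Subsystems: [0.9877, 0.9705, 0.9757, 0.9784, 0.9598]
After subsystem 1 (A=0.9877): product = 0.9877
After subsystem 2 (A=0.9705): product = 0.9586
After subsystem 3 (A=0.9757): product = 0.9353
After subsystem 4 (A=0.9784): product = 0.9151
After subsystem 5 (A=0.9598): product = 0.8783
A_sys = 0.8783

0.8783


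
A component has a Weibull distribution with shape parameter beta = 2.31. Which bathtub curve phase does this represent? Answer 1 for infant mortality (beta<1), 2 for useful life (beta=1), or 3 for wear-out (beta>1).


beta = 2.31
Compare beta to 1:
beta < 1 => infant mortality (phase 1)
beta = 1 => useful life (phase 2)
beta > 1 => wear-out (phase 3)
Since beta = 2.31, this is wear-out (increasing failure rate)
Phase = 3

3


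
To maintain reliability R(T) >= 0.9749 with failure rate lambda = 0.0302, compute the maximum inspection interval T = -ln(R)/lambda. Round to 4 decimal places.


R_target = 0.9749
lambda = 0.0302
-ln(0.9749) = 0.0254
T = 0.0254 / 0.0302
T = 0.8417

0.8417


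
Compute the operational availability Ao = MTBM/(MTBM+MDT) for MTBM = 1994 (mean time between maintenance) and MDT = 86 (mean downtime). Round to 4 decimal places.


MTBM = 1994
MDT = 86
MTBM + MDT = 2080
Ao = 1994 / 2080
Ao = 0.9587

0.9587


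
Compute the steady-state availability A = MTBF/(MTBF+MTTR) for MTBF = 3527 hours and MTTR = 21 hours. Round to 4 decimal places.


MTBF = 3527
MTTR = 21
MTBF + MTTR = 3548
A = 3527 / 3548
A = 0.9941

0.9941


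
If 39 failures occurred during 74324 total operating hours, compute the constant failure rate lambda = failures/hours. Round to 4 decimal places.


failures = 39
total_hours = 74324
lambda = 39 / 74324
lambda = 0.0005

0.0005


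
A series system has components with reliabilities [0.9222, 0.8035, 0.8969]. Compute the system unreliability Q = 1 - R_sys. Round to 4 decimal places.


Components: [0.9222, 0.8035, 0.8969]
After component 1: product = 0.9222
After component 2: product = 0.741
After component 3: product = 0.6646
R_sys = 0.6646
Q = 1 - 0.6646 = 0.3354

0.3354


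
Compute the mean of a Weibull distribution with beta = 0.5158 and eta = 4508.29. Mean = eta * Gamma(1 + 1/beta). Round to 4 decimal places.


beta = 0.5158, eta = 4508.29
1/beta = 1.9387
1 + 1/beta = 2.9387
Gamma(2.9387) = 1.8915
Mean = 4508.29 * 1.8915
Mean = 8527.3506

8527.3506


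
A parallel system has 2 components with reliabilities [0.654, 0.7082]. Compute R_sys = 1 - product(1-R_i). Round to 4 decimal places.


Components: [0.654, 0.7082]
(1 - 0.654) = 0.346, running product = 0.346
(1 - 0.7082) = 0.2918, running product = 0.101
Product of (1-R_i) = 0.101
R_sys = 1 - 0.101 = 0.899

0.899


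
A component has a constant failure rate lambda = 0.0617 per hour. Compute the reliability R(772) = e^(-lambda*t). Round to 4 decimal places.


lambda = 0.0617
t = 772
lambda * t = 47.6324
R(t) = e^(-47.6324)
R(t) = 0.0

0.0


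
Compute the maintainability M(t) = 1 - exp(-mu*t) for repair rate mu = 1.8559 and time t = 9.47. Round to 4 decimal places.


mu = 1.8559, t = 9.47
mu * t = 1.8559 * 9.47 = 17.5754
exp(-17.5754) = 0.0
M(t) = 1 - 0.0
M(t) = 1.0

1.0


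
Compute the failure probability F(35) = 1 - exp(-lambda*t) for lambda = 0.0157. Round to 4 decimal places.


lambda = 0.0157, t = 35
lambda * t = 0.5495
exp(-0.5495) = 0.5772
F(t) = 1 - 0.5772
F(t) = 0.4228

0.4228


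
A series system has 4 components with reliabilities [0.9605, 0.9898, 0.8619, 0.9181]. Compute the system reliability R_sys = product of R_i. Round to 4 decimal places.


Components: [0.9605, 0.9898, 0.8619, 0.9181]
After component 1 (R=0.9605): product = 0.9605
After component 2 (R=0.9898): product = 0.9507
After component 3 (R=0.8619): product = 0.8194
After component 4 (R=0.9181): product = 0.7523
R_sys = 0.7523

0.7523


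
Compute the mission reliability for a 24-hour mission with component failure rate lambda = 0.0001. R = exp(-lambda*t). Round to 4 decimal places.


lambda = 0.0001
mission_time = 24
lambda * t = 0.0001 * 24 = 0.0024
R = exp(-0.0024)
R = 0.9976

0.9976


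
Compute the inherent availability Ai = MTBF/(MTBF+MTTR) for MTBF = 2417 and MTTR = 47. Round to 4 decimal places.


MTBF = 2417
MTTR = 47
MTBF + MTTR = 2464
Ai = 2417 / 2464
Ai = 0.9809

0.9809


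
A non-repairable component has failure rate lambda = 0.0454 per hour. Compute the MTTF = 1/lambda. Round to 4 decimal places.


lambda = 0.0454
MTTF = 1 / 0.0454
MTTF = 22.0264

22.0264


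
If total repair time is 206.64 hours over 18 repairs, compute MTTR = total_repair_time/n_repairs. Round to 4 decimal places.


total_repair_time = 206.64
n_repairs = 18
MTTR = 206.64 / 18
MTTR = 11.48

11.48


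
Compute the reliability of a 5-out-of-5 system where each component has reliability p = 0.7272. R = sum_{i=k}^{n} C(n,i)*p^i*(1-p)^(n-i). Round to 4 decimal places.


k = 5, n = 5, p = 0.7272
i=5: C(5,5)=1 * 0.7272^5 * 0.2728^0 = 0.2034
R = sum of terms = 0.2034

0.2034


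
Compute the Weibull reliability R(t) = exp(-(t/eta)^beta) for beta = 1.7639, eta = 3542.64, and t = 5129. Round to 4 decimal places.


beta = 1.7639, eta = 3542.64, t = 5129
t/eta = 5129 / 3542.64 = 1.4478
(t/eta)^beta = 1.4478^1.7639 = 1.9207
R(t) = exp(-1.9207)
R(t) = 0.1465

0.1465


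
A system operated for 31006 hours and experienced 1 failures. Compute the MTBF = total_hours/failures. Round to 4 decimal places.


total_hours = 31006
failures = 1
MTBF = 31006 / 1
MTBF = 31006.0

31006.0


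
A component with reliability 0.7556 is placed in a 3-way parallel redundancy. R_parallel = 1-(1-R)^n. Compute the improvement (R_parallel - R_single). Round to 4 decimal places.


R_single = 0.7556, n = 3
1 - R_single = 0.2444
(1 - R_single)^n = 0.2444^3 = 0.0146
R_parallel = 1 - 0.0146 = 0.9854
Improvement = 0.9854 - 0.7556
Improvement = 0.2298

0.2298


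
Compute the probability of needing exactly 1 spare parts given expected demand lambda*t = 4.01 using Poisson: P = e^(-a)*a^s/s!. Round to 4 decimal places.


a = 4.01, s = 1
e^(-a) = e^(-4.01) = 0.0181
a^s = 4.01^1 = 4.01
s! = 1
P = 0.0181 * 4.01 / 1
P = 0.0727

0.0727


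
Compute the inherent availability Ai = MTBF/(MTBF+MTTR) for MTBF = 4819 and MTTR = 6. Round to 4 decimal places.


MTBF = 4819
MTTR = 6
MTBF + MTTR = 4825
Ai = 4819 / 4825
Ai = 0.9988

0.9988


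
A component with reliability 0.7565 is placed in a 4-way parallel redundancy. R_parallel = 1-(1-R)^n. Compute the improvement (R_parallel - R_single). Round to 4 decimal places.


R_single = 0.7565, n = 4
1 - R_single = 0.2435
(1 - R_single)^n = 0.2435^4 = 0.0035
R_parallel = 1 - 0.0035 = 0.9965
Improvement = 0.9965 - 0.7565
Improvement = 0.24

0.24


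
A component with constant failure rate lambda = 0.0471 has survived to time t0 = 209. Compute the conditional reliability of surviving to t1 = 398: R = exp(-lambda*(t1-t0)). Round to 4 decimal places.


lambda = 0.0471
t0 = 209, t1 = 398
t1 - t0 = 189
lambda * (t1-t0) = 0.0471 * 189 = 8.9019
R = exp(-8.9019)
R = 0.0001

0.0001


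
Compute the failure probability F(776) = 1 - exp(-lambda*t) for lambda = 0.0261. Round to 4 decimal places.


lambda = 0.0261, t = 776
lambda * t = 20.2536
exp(-20.2536) = 0.0
F(t) = 1 - 0.0
F(t) = 1.0

1.0


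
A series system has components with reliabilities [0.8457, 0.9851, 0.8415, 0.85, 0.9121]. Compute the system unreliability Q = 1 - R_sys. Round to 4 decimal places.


Components: [0.8457, 0.9851, 0.8415, 0.85, 0.9121]
After component 1: product = 0.8457
After component 2: product = 0.8331
After component 3: product = 0.7011
After component 4: product = 0.5959
After component 5: product = 0.5435
R_sys = 0.5435
Q = 1 - 0.5435 = 0.4565

0.4565


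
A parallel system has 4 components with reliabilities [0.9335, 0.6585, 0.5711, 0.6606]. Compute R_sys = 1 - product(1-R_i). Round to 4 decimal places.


Components: [0.9335, 0.6585, 0.5711, 0.6606]
(1 - 0.9335) = 0.0665, running product = 0.0665
(1 - 0.6585) = 0.3415, running product = 0.0227
(1 - 0.5711) = 0.4289, running product = 0.0097
(1 - 0.6606) = 0.3394, running product = 0.0033
Product of (1-R_i) = 0.0033
R_sys = 1 - 0.0033 = 0.9967

0.9967


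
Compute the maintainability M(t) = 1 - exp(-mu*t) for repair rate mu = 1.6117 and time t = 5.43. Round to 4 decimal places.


mu = 1.6117, t = 5.43
mu * t = 1.6117 * 5.43 = 8.7515
exp(-8.7515) = 0.0002
M(t) = 1 - 0.0002
M(t) = 0.9998

0.9998


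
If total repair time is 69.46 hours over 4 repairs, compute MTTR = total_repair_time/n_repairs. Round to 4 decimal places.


total_repair_time = 69.46
n_repairs = 4
MTTR = 69.46 / 4
MTTR = 17.365

17.365


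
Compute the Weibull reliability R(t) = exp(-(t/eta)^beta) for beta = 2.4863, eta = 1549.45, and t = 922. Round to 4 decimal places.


beta = 2.4863, eta = 1549.45, t = 922
t/eta = 922 / 1549.45 = 0.595
(t/eta)^beta = 0.595^2.4863 = 0.2751
R(t) = exp(-0.2751)
R(t) = 0.7595

0.7595


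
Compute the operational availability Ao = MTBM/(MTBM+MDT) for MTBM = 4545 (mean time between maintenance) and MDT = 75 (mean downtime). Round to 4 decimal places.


MTBM = 4545
MDT = 75
MTBM + MDT = 4620
Ao = 4545 / 4620
Ao = 0.9838

0.9838


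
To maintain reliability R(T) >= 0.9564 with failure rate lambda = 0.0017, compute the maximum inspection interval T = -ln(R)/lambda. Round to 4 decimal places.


R_target = 0.9564
lambda = 0.0017
-ln(0.9564) = 0.0446
T = 0.0446 / 0.0017
T = 26.223

26.223


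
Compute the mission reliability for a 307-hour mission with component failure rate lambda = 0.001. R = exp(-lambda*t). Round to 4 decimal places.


lambda = 0.001
mission_time = 307
lambda * t = 0.001 * 307 = 0.307
R = exp(-0.307)
R = 0.7357

0.7357


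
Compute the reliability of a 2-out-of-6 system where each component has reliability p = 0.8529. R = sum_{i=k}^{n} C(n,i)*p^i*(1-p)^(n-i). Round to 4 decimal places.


k = 2, n = 6, p = 0.8529
i=2: C(6,2)=15 * 0.8529^2 * 0.1471^4 = 0.0051
i=3: C(6,3)=20 * 0.8529^3 * 0.1471^3 = 0.0395
i=4: C(6,4)=15 * 0.8529^4 * 0.1471^2 = 0.1718
i=5: C(6,5)=6 * 0.8529^5 * 0.1471^1 = 0.3983
i=6: C(6,6)=1 * 0.8529^6 * 0.1471^0 = 0.3849
R = sum of terms = 0.9996

0.9996


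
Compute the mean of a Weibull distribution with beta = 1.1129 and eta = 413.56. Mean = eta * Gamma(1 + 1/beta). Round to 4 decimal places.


beta = 1.1129, eta = 413.56
1/beta = 0.8986
1 + 1/beta = 1.8986
Gamma(1.8986) = 0.9613
Mean = 413.56 * 0.9613
Mean = 397.5433

397.5433


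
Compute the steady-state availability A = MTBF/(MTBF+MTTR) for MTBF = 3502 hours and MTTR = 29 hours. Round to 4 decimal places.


MTBF = 3502
MTTR = 29
MTBF + MTTR = 3531
A = 3502 / 3531
A = 0.9918

0.9918


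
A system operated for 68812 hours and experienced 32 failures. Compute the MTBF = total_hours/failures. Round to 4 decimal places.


total_hours = 68812
failures = 32
MTBF = 68812 / 32
MTBF = 2150.375

2150.375


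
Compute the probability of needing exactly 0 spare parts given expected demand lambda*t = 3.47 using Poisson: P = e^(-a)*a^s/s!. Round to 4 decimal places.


a = 3.47, s = 0
e^(-a) = e^(-3.47) = 0.0311
a^s = 3.47^0 = 1.0
s! = 1
P = 0.0311 * 1.0 / 1
P = 0.0311

0.0311


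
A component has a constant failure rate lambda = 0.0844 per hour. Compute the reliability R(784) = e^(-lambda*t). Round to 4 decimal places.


lambda = 0.0844
t = 784
lambda * t = 66.1696
R(t) = e^(-66.1696)
R(t) = 0.0

0.0


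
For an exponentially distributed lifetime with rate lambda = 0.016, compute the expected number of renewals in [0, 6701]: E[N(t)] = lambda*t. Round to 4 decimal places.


lambda = 0.016
t = 6701
E[N(t)] = lambda * t
E[N(t)] = 0.016 * 6701
E[N(t)] = 107.216

107.216


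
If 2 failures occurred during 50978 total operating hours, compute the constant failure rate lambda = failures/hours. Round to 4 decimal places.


failures = 2
total_hours = 50978
lambda = 2 / 50978
lambda = 0.0

0.0


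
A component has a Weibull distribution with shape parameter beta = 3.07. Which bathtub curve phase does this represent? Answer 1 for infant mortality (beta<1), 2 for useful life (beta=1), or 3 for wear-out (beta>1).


beta = 3.07
Compare beta to 1:
beta < 1 => infant mortality (phase 1)
beta = 1 => useful life (phase 2)
beta > 1 => wear-out (phase 3)
Since beta = 3.07, this is wear-out (increasing failure rate)
Phase = 3

3


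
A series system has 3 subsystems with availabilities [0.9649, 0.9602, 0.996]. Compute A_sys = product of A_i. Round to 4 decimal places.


Subsystems: [0.9649, 0.9602, 0.996]
After subsystem 1 (A=0.9649): product = 0.9649
After subsystem 2 (A=0.9602): product = 0.9265
After subsystem 3 (A=0.996): product = 0.9228
A_sys = 0.9228

0.9228


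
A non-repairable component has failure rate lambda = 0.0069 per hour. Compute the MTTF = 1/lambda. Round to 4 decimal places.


lambda = 0.0069
MTTF = 1 / 0.0069
MTTF = 144.9275

144.9275


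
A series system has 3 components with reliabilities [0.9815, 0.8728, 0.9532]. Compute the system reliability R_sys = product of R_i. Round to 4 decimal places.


Components: [0.9815, 0.8728, 0.9532]
After component 1 (R=0.9815): product = 0.9815
After component 2 (R=0.8728): product = 0.8567
After component 3 (R=0.9532): product = 0.8166
R_sys = 0.8166

0.8166


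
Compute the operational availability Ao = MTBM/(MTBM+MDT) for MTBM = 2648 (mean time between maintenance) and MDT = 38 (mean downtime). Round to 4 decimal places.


MTBM = 2648
MDT = 38
MTBM + MDT = 2686
Ao = 2648 / 2686
Ao = 0.9859

0.9859


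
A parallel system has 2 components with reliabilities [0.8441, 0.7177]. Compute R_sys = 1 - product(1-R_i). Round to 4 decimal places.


Components: [0.8441, 0.7177]
(1 - 0.8441) = 0.1559, running product = 0.1559
(1 - 0.7177) = 0.2823, running product = 0.044
Product of (1-R_i) = 0.044
R_sys = 1 - 0.044 = 0.956

0.956


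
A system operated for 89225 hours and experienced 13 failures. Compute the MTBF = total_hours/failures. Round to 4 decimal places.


total_hours = 89225
failures = 13
MTBF = 89225 / 13
MTBF = 6863.4615

6863.4615


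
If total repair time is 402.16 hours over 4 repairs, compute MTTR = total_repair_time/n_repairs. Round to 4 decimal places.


total_repair_time = 402.16
n_repairs = 4
MTTR = 402.16 / 4
MTTR = 100.54

100.54


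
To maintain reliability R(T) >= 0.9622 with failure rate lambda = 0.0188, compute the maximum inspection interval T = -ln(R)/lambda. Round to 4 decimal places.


R_target = 0.9622
lambda = 0.0188
-ln(0.9622) = 0.0385
T = 0.0385 / 0.0188
T = 2.0496

2.0496


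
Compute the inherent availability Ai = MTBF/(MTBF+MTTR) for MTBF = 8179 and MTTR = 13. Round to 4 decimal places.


MTBF = 8179
MTTR = 13
MTBF + MTTR = 8192
Ai = 8179 / 8192
Ai = 0.9984

0.9984


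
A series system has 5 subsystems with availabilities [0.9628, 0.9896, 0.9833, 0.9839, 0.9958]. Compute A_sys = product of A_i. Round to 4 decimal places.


Subsystems: [0.9628, 0.9896, 0.9833, 0.9839, 0.9958]
After subsystem 1 (A=0.9628): product = 0.9628
After subsystem 2 (A=0.9896): product = 0.9528
After subsystem 3 (A=0.9833): product = 0.9369
After subsystem 4 (A=0.9839): product = 0.9218
After subsystem 5 (A=0.9958): product = 0.9179
A_sys = 0.9179

0.9179


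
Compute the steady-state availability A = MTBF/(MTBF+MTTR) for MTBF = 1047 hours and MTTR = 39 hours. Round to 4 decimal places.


MTBF = 1047
MTTR = 39
MTBF + MTTR = 1086
A = 1047 / 1086
A = 0.9641

0.9641


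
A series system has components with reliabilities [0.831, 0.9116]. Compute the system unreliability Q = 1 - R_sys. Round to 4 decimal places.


Components: [0.831, 0.9116]
After component 1: product = 0.831
After component 2: product = 0.7575
R_sys = 0.7575
Q = 1 - 0.7575 = 0.2425

0.2425


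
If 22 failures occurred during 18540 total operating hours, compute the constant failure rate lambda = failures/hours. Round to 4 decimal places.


failures = 22
total_hours = 18540
lambda = 22 / 18540
lambda = 0.0012

0.0012


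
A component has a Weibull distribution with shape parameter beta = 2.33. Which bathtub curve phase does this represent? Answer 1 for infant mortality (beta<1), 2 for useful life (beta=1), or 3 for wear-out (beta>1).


beta = 2.33
Compare beta to 1:
beta < 1 => infant mortality (phase 1)
beta = 1 => useful life (phase 2)
beta > 1 => wear-out (phase 3)
Since beta = 2.33, this is wear-out (increasing failure rate)
Phase = 3

3


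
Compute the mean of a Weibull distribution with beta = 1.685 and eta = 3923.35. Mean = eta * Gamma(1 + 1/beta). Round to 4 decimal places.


beta = 1.685, eta = 3923.35
1/beta = 0.5935
1 + 1/beta = 1.5935
Gamma(1.5935) = 0.8928
Mean = 3923.35 * 0.8928
Mean = 3502.7542

3502.7542


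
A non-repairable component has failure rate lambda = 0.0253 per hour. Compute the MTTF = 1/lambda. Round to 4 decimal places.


lambda = 0.0253
MTTF = 1 / 0.0253
MTTF = 39.5257

39.5257


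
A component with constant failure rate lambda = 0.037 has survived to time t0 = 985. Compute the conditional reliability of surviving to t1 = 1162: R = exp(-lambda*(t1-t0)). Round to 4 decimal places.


lambda = 0.037
t0 = 985, t1 = 1162
t1 - t0 = 177
lambda * (t1-t0) = 0.037 * 177 = 6.549
R = exp(-6.549)
R = 0.0014

0.0014


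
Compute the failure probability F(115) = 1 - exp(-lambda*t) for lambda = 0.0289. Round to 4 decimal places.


lambda = 0.0289, t = 115
lambda * t = 3.3235
exp(-3.3235) = 0.036
F(t) = 1 - 0.036
F(t) = 0.964

0.964


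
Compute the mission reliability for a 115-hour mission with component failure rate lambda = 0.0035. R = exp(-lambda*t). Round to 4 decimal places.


lambda = 0.0035
mission_time = 115
lambda * t = 0.0035 * 115 = 0.4025
R = exp(-0.4025)
R = 0.6686

0.6686


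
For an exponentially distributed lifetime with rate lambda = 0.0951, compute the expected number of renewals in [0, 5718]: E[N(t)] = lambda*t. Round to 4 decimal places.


lambda = 0.0951
t = 5718
E[N(t)] = lambda * t
E[N(t)] = 0.0951 * 5718
E[N(t)] = 543.7818

543.7818


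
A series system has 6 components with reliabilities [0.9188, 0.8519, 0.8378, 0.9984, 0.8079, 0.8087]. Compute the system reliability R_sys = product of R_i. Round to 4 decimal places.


Components: [0.9188, 0.8519, 0.8378, 0.9984, 0.8079, 0.8087]
After component 1 (R=0.9188): product = 0.9188
After component 2 (R=0.8519): product = 0.7827
After component 3 (R=0.8378): product = 0.6558
After component 4 (R=0.9984): product = 0.6547
After component 5 (R=0.8079): product = 0.5289
After component 6 (R=0.8087): product = 0.4278
R_sys = 0.4278

0.4278
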